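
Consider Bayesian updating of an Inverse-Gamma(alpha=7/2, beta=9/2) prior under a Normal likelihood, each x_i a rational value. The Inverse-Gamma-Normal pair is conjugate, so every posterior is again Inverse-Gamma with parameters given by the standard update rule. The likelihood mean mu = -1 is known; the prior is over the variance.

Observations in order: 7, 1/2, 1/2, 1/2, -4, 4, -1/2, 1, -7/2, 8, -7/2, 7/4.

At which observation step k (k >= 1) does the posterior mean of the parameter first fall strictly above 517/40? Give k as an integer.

obs 1: x=7 → posterior Inverse-Gamma(4, 73/2)
obs 2: x=1/2 → posterior Inverse-Gamma(9/2, 301/8)
obs 3: x=1/2 → posterior Inverse-Gamma(5, 155/4)
obs 4: x=1/2 → posterior Inverse-Gamma(11/2, 319/8)
obs 5: x=-4 → posterior Inverse-Gamma(6, 355/8)
obs 6: x=4 → posterior Inverse-Gamma(13/2, 455/8)
obs 7: x=-1/2 → posterior Inverse-Gamma(7, 57)
obs 8: x=1 → posterior Inverse-Gamma(15/2, 59)
obs 9: x=-7/2 → posterior Inverse-Gamma(8, 497/8)
obs 10: x=8 → posterior Inverse-Gamma(17/2, 821/8)
obs 11: x=-7/2 → posterior Inverse-Gamma(9, 423/4)
obs 12: x=7/4 → posterior Inverse-Gamma(19/2, 3505/32)

k = 10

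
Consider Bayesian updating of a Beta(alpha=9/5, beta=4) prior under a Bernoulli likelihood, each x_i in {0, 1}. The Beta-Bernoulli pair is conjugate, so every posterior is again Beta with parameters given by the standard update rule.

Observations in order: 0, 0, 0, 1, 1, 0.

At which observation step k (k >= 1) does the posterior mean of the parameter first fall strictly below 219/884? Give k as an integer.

k = 2

obs 1: x=0 → posterior Beta(9/5, 5)
obs 2: x=0 → posterior Beta(9/5, 6)
obs 3: x=0 → posterior Beta(9/5, 7)
obs 4: x=1 → posterior Beta(14/5, 7)
obs 5: x=1 → posterior Beta(19/5, 7)
obs 6: x=0 → posterior Beta(19/5, 8)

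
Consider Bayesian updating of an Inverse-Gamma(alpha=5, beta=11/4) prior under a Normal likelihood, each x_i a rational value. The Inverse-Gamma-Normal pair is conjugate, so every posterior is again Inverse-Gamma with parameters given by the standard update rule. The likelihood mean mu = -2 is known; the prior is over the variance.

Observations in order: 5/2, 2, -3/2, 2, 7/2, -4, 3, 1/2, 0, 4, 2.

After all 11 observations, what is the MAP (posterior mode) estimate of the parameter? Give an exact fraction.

359/46

obs 1: x=5/2 → posterior Inverse-Gamma(11/2, 103/8)
obs 2: x=2 → posterior Inverse-Gamma(6, 167/8)
obs 3: x=-3/2 → posterior Inverse-Gamma(13/2, 21)
obs 4: x=2 → posterior Inverse-Gamma(7, 29)
obs 5: x=7/2 → posterior Inverse-Gamma(15/2, 353/8)
obs 6: x=-4 → posterior Inverse-Gamma(8, 369/8)
obs 7: x=3 → posterior Inverse-Gamma(17/2, 469/8)
obs 8: x=1/2 → posterior Inverse-Gamma(9, 247/4)
obs 9: x=0 → posterior Inverse-Gamma(19/2, 255/4)
obs 10: x=4 → posterior Inverse-Gamma(10, 327/4)
obs 11: x=2 → posterior Inverse-Gamma(21/2, 359/4)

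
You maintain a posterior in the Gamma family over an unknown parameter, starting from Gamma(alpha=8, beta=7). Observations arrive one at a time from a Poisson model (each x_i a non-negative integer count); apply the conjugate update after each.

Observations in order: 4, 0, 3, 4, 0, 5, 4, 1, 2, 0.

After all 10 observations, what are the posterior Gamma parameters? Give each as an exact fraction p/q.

obs 1: x=4 → posterior Gamma(12, 8)
obs 2: x=0 → posterior Gamma(12, 9)
obs 3: x=3 → posterior Gamma(15, 10)
obs 4: x=4 → posterior Gamma(19, 11)
obs 5: x=0 → posterior Gamma(19, 12)
obs 6: x=5 → posterior Gamma(24, 13)
obs 7: x=4 → posterior Gamma(28, 14)
obs 8: x=1 → posterior Gamma(29, 15)
obs 9: x=2 → posterior Gamma(31, 16)
obs 10: x=0 → posterior Gamma(31, 17)

alpha=31, beta=17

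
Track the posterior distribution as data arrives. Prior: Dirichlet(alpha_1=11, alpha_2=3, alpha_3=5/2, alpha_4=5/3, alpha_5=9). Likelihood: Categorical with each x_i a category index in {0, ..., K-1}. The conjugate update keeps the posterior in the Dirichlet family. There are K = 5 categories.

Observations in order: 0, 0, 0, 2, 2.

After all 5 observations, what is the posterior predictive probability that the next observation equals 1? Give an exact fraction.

obs 1: x=0 → posterior Dirichlet(12, 3, 5/2, 5/3, 9)
obs 2: x=0 → posterior Dirichlet(13, 3, 5/2, 5/3, 9)
obs 3: x=0 → posterior Dirichlet(14, 3, 5/2, 5/3, 9)
obs 4: x=2 → posterior Dirichlet(14, 3, 7/2, 5/3, 9)
obs 5: x=2 → posterior Dirichlet(14, 3, 9/2, 5/3, 9)

18/193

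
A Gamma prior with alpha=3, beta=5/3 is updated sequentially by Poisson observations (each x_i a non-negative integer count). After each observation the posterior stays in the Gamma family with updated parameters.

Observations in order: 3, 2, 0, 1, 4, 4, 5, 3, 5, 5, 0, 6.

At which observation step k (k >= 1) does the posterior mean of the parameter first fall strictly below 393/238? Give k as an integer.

obs 1: x=3 → posterior Gamma(6, 8/3)
obs 2: x=2 → posterior Gamma(8, 11/3)
obs 3: x=0 → posterior Gamma(8, 14/3)
obs 4: x=1 → posterior Gamma(9, 17/3)
obs 5: x=4 → posterior Gamma(13, 20/3)
obs 6: x=4 → posterior Gamma(17, 23/3)
obs 7: x=5 → posterior Gamma(22, 26/3)
obs 8: x=3 → posterior Gamma(25, 29/3)
obs 9: x=5 → posterior Gamma(30, 32/3)
obs 10: x=5 → posterior Gamma(35, 35/3)
obs 11: x=0 → posterior Gamma(35, 38/3)
obs 12: x=6 → posterior Gamma(41, 41/3)

k = 4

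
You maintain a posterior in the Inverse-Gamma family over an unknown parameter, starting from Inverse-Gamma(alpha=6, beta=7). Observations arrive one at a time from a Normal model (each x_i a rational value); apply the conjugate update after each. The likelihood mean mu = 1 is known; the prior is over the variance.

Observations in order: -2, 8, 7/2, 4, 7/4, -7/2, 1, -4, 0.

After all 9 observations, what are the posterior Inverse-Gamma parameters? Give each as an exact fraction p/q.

alpha=21/2, beta=2145/32

obs 1: x=-2 → posterior Inverse-Gamma(13/2, 23/2)
obs 2: x=8 → posterior Inverse-Gamma(7, 36)
obs 3: x=7/2 → posterior Inverse-Gamma(15/2, 313/8)
obs 4: x=4 → posterior Inverse-Gamma(8, 349/8)
obs 5: x=7/4 → posterior Inverse-Gamma(17/2, 1405/32)
obs 6: x=-7/2 → posterior Inverse-Gamma(9, 1729/32)
obs 7: x=1 → posterior Inverse-Gamma(19/2, 1729/32)
obs 8: x=-4 → posterior Inverse-Gamma(10, 2129/32)
obs 9: x=0 → posterior Inverse-Gamma(21/2, 2145/32)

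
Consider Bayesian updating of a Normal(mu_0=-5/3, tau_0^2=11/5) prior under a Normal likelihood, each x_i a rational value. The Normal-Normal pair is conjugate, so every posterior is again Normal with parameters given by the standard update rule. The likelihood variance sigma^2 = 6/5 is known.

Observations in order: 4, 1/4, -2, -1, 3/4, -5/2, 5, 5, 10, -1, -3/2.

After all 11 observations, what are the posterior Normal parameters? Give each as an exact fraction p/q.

mu_0=177/127, tau_0^2=66/635

obs 1: x=4 → posterior Normal(2, 66/85)
obs 2: x=1/4 → posterior Normal(21/16, 33/70)
obs 3: x=-2 → posterior Normal(59/156, 22/65)
obs 4: x=-1 → posterior Normal(3/40, 33/125)
obs 5: x=3/4 → posterior Normal(12/61, 66/305)
obs 6: x=-5/2 → posterior Normal(-31/144, 11/60)
obs 7: x=5 → posterior Normal(79/166, 66/415)
obs 8: x=5 → posterior Normal(189/188, 33/235)
obs 9: x=10 → posterior Normal(409/210, 22/175)
obs 10: x=-1 → posterior Normal(387/232, 33/290)
obs 11: x=-3/2 → posterior Normal(177/127, 66/635)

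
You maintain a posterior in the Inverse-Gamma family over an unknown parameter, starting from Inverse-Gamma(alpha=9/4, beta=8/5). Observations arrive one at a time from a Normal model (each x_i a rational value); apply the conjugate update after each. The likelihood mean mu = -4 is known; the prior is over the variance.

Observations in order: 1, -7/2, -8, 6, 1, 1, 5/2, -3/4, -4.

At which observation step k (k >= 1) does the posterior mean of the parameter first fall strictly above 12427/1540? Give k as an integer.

obs 1: x=1 → posterior Inverse-Gamma(11/4, 141/10)
obs 2: x=-7/2 → posterior Inverse-Gamma(13/4, 569/40)
obs 3: x=-8 → posterior Inverse-Gamma(15/4, 889/40)
obs 4: x=6 → posterior Inverse-Gamma(17/4, 2889/40)
obs 5: x=1 → posterior Inverse-Gamma(19/4, 3389/40)
obs 6: x=1 → posterior Inverse-Gamma(21/4, 3889/40)
obs 7: x=5/2 → posterior Inverse-Gamma(23/4, 2367/20)
obs 8: x=-3/4 → posterior Inverse-Gamma(25/4, 19781/160)
obs 9: x=-4 → posterior Inverse-Gamma(27/4, 19781/160)

k = 3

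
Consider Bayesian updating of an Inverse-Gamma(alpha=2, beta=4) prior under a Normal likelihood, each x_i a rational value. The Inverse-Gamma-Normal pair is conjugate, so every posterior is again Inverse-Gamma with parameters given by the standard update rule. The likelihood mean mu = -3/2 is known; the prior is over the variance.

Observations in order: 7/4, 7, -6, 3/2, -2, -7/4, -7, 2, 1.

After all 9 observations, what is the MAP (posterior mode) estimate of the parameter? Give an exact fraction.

451/40

obs 1: x=7/4 → posterior Inverse-Gamma(5/2, 297/32)
obs 2: x=7 → posterior Inverse-Gamma(3, 1453/32)
obs 3: x=-6 → posterior Inverse-Gamma(7/2, 1777/32)
obs 4: x=3/2 → posterior Inverse-Gamma(4, 1921/32)
obs 5: x=-2 → posterior Inverse-Gamma(9/2, 1925/32)
obs 6: x=-7/4 → posterior Inverse-Gamma(5, 963/16)
obs 7: x=-7 → posterior Inverse-Gamma(11/2, 1205/16)
obs 8: x=2 → posterior Inverse-Gamma(6, 1303/16)
obs 9: x=1 → posterior Inverse-Gamma(13/2, 1353/16)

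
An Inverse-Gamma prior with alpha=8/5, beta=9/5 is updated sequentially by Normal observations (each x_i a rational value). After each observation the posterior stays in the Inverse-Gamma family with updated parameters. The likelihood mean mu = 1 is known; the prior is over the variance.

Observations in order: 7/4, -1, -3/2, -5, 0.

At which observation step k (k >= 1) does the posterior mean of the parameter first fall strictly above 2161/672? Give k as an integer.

k = 3

obs 1: x=7/4 → posterior Inverse-Gamma(21/10, 333/160)
obs 2: x=-1 → posterior Inverse-Gamma(13/5, 653/160)
obs 3: x=-3/2 → posterior Inverse-Gamma(31/10, 1153/160)
obs 4: x=-5 → posterior Inverse-Gamma(18/5, 4033/160)
obs 5: x=0 → posterior Inverse-Gamma(41/10, 4113/160)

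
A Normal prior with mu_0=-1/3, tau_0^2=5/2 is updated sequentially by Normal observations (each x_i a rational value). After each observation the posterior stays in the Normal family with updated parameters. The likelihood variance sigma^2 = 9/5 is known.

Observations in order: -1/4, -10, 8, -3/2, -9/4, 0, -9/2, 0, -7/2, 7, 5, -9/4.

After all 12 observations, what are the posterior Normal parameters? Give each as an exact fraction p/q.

mu_0=-449/1272, tau_0^2=15/106

obs 1: x=-1/4 → posterior Normal(-49/172, 45/43)
obs 2: x=-10 → posterior Normal(-1049/272, 45/68)
obs 3: x=8 → posterior Normal(-83/124, 15/31)
obs 4: x=-3/2 → posterior Normal(-399/472, 45/118)
obs 5: x=-9/4 → posterior Normal(-12/11, 45/143)
obs 6: x=0 → posterior Normal(-13/14, 15/56)
obs 7: x=-9/2 → posterior Normal(-537/386, 45/193)
obs 8: x=0 → posterior Normal(-537/436, 45/218)
obs 9: x=-7/2 → posterior Normal(-356/243, 5/27)
obs 10: x=7 → posterior Normal(-181/268, 45/268)
obs 11: x=5 → posterior Normal(-56/293, 45/293)
obs 12: x=-9/4 → posterior Normal(-449/1272, 15/106)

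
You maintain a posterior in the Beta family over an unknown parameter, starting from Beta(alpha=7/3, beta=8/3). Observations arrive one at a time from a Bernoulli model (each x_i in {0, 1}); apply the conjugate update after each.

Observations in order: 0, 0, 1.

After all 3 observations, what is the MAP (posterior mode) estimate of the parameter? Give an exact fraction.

obs 1: x=0 → posterior Beta(7/3, 11/3)
obs 2: x=0 → posterior Beta(7/3, 14/3)
obs 3: x=1 → posterior Beta(10/3, 14/3)

7/18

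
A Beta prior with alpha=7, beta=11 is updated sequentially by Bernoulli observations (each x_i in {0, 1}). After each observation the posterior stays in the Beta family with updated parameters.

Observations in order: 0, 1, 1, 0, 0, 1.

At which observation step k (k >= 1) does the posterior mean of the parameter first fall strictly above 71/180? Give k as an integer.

obs 1: x=0 → posterior Beta(7, 12)
obs 2: x=1 → posterior Beta(8, 12)
obs 3: x=1 → posterior Beta(9, 12)
obs 4: x=0 → posterior Beta(9, 13)
obs 5: x=0 → posterior Beta(9, 14)
obs 6: x=1 → posterior Beta(10, 14)

k = 2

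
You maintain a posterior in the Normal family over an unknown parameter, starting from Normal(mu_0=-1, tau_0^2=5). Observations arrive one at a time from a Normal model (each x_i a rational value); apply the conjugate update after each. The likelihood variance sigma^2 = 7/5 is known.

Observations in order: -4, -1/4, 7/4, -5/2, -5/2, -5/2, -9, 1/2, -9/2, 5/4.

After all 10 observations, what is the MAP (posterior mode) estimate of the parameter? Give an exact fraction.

-2203/1028

obs 1: x=-4 → posterior Normal(-107/32, 35/32)
obs 2: x=-1/4 → posterior Normal(-151/76, 35/57)
obs 3: x=7/4 → posterior Normal(-139/164, 35/82)
obs 4: x=-5/2 → posterior Normal(-132/107, 35/107)
obs 5: x=-5/2 → posterior Normal(-389/264, 35/132)
obs 6: x=-5/2 → posterior Normal(-257/157, 35/157)
obs 7: x=-9 → posterior Normal(-241/91, 5/26)
obs 8: x=1/2 → posterior Normal(-313/138, 35/207)
obs 9: x=-9/2 → posterior Normal(-291/116, 35/232)
obs 10: x=5/4 → posterior Normal(-2203/1028, 35/257)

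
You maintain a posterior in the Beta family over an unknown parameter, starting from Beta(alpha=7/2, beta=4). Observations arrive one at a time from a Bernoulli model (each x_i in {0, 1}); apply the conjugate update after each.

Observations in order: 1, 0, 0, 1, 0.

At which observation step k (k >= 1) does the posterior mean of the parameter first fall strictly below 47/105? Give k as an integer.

k = 3

obs 1: x=1 → posterior Beta(9/2, 4)
obs 2: x=0 → posterior Beta(9/2, 5)
obs 3: x=0 → posterior Beta(9/2, 6)
obs 4: x=1 → posterior Beta(11/2, 6)
obs 5: x=0 → posterior Beta(11/2, 7)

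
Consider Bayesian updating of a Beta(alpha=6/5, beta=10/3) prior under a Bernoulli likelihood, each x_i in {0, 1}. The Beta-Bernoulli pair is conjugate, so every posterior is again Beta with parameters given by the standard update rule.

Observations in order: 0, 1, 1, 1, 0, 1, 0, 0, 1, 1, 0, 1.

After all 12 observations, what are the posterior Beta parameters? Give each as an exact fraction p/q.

alpha=41/5, beta=25/3

obs 1: x=0 → posterior Beta(6/5, 13/3)
obs 2: x=1 → posterior Beta(11/5, 13/3)
obs 3: x=1 → posterior Beta(16/5, 13/3)
obs 4: x=1 → posterior Beta(21/5, 13/3)
obs 5: x=0 → posterior Beta(21/5, 16/3)
obs 6: x=1 → posterior Beta(26/5, 16/3)
obs 7: x=0 → posterior Beta(26/5, 19/3)
obs 8: x=0 → posterior Beta(26/5, 22/3)
obs 9: x=1 → posterior Beta(31/5, 22/3)
obs 10: x=1 → posterior Beta(36/5, 22/3)
obs 11: x=0 → posterior Beta(36/5, 25/3)
obs 12: x=1 → posterior Beta(41/5, 25/3)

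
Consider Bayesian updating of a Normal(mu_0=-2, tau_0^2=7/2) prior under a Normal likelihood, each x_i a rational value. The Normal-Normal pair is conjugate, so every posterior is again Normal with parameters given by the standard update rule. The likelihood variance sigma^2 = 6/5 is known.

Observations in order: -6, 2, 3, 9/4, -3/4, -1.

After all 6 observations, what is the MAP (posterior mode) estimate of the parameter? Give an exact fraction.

-83/444

obs 1: x=-6 → posterior Normal(-234/47, 42/47)
obs 2: x=2 → posterior Normal(-2, 21/41)
obs 3: x=3 → posterior Normal(-59/117, 14/39)
obs 4: x=9/4 → posterior Normal(79/608, 21/76)
obs 5: x=-3/4 → posterior Normal(-13/374, 42/187)
obs 6: x=-1 → posterior Normal(-83/444, 7/37)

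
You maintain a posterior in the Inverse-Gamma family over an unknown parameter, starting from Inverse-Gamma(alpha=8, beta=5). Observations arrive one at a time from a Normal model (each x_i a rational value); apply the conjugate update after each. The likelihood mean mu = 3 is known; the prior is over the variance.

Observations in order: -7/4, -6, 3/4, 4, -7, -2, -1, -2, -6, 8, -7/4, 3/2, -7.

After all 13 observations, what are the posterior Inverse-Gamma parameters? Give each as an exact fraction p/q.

alpha=29/2, beta=8263/32

obs 1: x=-7/4 → posterior Inverse-Gamma(17/2, 521/32)
obs 2: x=-6 → posterior Inverse-Gamma(9, 1817/32)
obs 3: x=3/4 → posterior Inverse-Gamma(19/2, 949/16)
obs 4: x=4 → posterior Inverse-Gamma(10, 957/16)
obs 5: x=-7 → posterior Inverse-Gamma(21/2, 1757/16)
obs 6: x=-2 → posterior Inverse-Gamma(11, 1957/16)
obs 7: x=-1 → posterior Inverse-Gamma(23/2, 2085/16)
obs 8: x=-2 → posterior Inverse-Gamma(12, 2285/16)
obs 9: x=-6 → posterior Inverse-Gamma(25/2, 2933/16)
obs 10: x=8 → posterior Inverse-Gamma(13, 3133/16)
obs 11: x=-7/4 → posterior Inverse-Gamma(27/2, 6627/32)
obs 12: x=3/2 → posterior Inverse-Gamma(14, 6663/32)
obs 13: x=-7 → posterior Inverse-Gamma(29/2, 8263/32)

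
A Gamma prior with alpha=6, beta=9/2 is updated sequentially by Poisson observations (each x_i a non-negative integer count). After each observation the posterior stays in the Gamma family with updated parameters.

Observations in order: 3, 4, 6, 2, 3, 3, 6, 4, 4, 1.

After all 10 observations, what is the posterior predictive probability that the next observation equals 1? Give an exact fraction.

2213070238595339936321419376152084230572411256463475709479945844/13444753212776963019174122373997438185440200300120230113873520991

obs 1: x=3 → posterior Gamma(9, 11/2)
obs 2: x=4 → posterior Gamma(13, 13/2)
obs 3: x=6 → posterior Gamma(19, 15/2)
obs 4: x=2 → posterior Gamma(21, 17/2)
obs 5: x=3 → posterior Gamma(24, 19/2)
obs 6: x=3 → posterior Gamma(27, 21/2)
obs 7: x=6 → posterior Gamma(33, 23/2)
obs 8: x=4 → posterior Gamma(37, 25/2)
obs 9: x=4 → posterior Gamma(41, 27/2)
obs 10: x=1 → posterior Gamma(42, 29/2)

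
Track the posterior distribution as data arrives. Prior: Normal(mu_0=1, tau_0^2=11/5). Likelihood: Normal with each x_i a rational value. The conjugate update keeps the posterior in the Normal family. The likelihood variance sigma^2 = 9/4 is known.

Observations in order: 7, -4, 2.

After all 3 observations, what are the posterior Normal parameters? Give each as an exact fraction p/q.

obs 1: x=7 → posterior Normal(353/89, 99/89)
obs 2: x=-4 → posterior Normal(177/133, 99/133)
obs 3: x=2 → posterior Normal(265/177, 33/59)

mu_0=265/177, tau_0^2=33/59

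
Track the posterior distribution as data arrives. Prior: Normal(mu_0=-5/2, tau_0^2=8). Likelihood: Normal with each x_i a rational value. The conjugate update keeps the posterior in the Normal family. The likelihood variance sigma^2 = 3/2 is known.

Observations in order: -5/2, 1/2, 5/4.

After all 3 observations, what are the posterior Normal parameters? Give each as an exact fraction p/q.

obs 1: x=-5/2 → posterior Normal(-5/2, 24/19)
obs 2: x=1/2 → posterior Normal(-79/70, 24/35)
obs 3: x=5/4 → posterior Normal(-13/34, 8/17)

mu_0=-13/34, tau_0^2=8/17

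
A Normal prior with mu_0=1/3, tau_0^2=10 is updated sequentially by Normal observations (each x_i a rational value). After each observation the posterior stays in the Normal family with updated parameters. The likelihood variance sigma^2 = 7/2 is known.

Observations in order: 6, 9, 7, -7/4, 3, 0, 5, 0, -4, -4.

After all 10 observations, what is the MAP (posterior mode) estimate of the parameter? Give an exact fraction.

obs 1: x=6 → posterior Normal(367/81, 70/27)
obs 2: x=9 → posterior Normal(907/141, 70/47)
obs 3: x=7 → posterior Normal(1327/201, 70/67)
obs 4: x=-7/4 → posterior Normal(1222/261, 70/87)
obs 5: x=3 → posterior Normal(1402/321, 70/107)
obs 6: x=0 → posterior Normal(1402/381, 70/127)
obs 7: x=5 → posterior Normal(1702/441, 10/21)
obs 8: x=0 → posterior Normal(1702/501, 70/167)
obs 9: x=-4 → posterior Normal(86/33, 70/187)
obs 10: x=-4 → posterior Normal(1222/621, 70/207)

1222/621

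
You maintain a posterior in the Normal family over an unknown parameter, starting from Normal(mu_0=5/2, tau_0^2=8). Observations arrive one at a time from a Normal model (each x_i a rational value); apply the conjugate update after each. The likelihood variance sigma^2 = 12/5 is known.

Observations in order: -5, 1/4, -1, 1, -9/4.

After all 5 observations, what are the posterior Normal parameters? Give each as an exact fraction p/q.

mu_0=-125/106, tau_0^2=24/53

obs 1: x=-5 → posterior Normal(-85/26, 24/13)
obs 2: x=1/4 → posterior Normal(-40/23, 24/23)
obs 3: x=-1 → posterior Normal(-50/33, 8/11)
obs 4: x=1 → posterior Normal(-40/43, 24/43)
obs 5: x=-9/4 → posterior Normal(-125/106, 24/53)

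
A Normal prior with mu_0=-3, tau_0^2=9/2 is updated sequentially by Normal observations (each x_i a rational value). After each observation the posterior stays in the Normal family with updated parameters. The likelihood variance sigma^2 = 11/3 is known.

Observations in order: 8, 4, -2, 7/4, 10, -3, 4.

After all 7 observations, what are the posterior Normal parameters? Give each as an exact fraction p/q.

obs 1: x=8 → posterior Normal(150/49, 99/49)
obs 2: x=4 → posterior Normal(129/38, 99/76)
obs 3: x=-2 → posterior Normal(204/103, 99/103)
obs 4: x=7/4 → posterior Normal(201/104, 99/130)
obs 5: x=10 → posterior Normal(2085/628, 99/157)
obs 6: x=-3 → posterior Normal(1761/736, 99/184)
obs 7: x=4 → posterior Normal(2193/844, 99/211)

mu_0=2193/844, tau_0^2=99/211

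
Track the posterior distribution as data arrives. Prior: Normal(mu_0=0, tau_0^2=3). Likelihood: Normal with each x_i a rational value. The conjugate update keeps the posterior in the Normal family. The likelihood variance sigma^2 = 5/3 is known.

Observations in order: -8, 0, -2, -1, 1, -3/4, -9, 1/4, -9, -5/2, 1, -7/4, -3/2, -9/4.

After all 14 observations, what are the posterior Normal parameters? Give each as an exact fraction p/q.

mu_0=-639/262, tau_0^2=15/131

obs 1: x=-8 → posterior Normal(-36/7, 15/14)
obs 2: x=0 → posterior Normal(-72/23, 15/23)
obs 3: x=-2 → posterior Normal(-45/16, 15/32)
obs 4: x=-1 → posterior Normal(-99/41, 15/41)
obs 5: x=1 → posterior Normal(-9/5, 3/10)
obs 6: x=-3/4 → posterior Normal(-387/236, 15/59)
obs 7: x=-9 → posterior Normal(-711/272, 15/68)
obs 8: x=1/4 → posterior Normal(-351/154, 15/77)
obs 9: x=-9 → posterior Normal(-513/172, 15/86)
obs 10: x=-5/2 → posterior Normal(-279/95, 3/19)
obs 11: x=1 → posterior Normal(-135/52, 15/104)
obs 12: x=-7/4 → posterior Normal(-1143/452, 15/113)
obs 13: x=-3/2 → posterior Normal(-1197/488, 15/122)
obs 14: x=-9/4 → posterior Normal(-639/262, 15/131)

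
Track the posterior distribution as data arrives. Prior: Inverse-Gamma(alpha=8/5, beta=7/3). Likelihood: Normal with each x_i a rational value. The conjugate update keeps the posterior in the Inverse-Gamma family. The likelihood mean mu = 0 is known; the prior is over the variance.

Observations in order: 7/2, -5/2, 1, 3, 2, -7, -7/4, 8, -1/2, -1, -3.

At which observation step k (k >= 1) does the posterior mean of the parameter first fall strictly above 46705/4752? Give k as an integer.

obs 1: x=7/2 → posterior Inverse-Gamma(21/10, 203/24)
obs 2: x=-5/2 → posterior Inverse-Gamma(13/5, 139/12)
obs 3: x=1 → posterior Inverse-Gamma(31/10, 145/12)
obs 4: x=3 → posterior Inverse-Gamma(18/5, 199/12)
obs 5: x=2 → posterior Inverse-Gamma(41/10, 223/12)
obs 6: x=-7 → posterior Inverse-Gamma(23/5, 517/12)
obs 7: x=-7/4 → posterior Inverse-Gamma(51/10, 4283/96)
obs 8: x=8 → posterior Inverse-Gamma(28/5, 7355/96)
obs 9: x=-1/2 → posterior Inverse-Gamma(61/10, 7367/96)
obs 10: x=-1 → posterior Inverse-Gamma(33/5, 7415/96)
obs 11: x=-3 → posterior Inverse-Gamma(71/10, 7847/96)

k = 6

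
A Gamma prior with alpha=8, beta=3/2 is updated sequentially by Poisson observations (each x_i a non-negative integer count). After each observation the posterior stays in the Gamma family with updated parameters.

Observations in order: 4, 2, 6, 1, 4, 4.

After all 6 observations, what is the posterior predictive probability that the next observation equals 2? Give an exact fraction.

obs 1: x=4 → posterior Gamma(12, 5/2)
obs 2: x=2 → posterior Gamma(14, 7/2)
obs 3: x=6 → posterior Gamma(20, 9/2)
obs 4: x=1 → posterior Gamma(21, 11/2)
obs 5: x=4 → posterior Gamma(25, 13/2)
obs 6: x=4 → posterior Gamma(29, 15/2)

22243122871014554053544998168945312500/139288917338851014461418017489467720433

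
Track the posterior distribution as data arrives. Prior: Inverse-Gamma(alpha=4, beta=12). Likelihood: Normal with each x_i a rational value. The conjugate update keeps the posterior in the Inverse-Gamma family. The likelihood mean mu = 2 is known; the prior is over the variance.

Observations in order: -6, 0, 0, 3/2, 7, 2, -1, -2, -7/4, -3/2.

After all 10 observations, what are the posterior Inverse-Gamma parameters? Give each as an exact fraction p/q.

obs 1: x=-6 → posterior Inverse-Gamma(9/2, 44)
obs 2: x=0 → posterior Inverse-Gamma(5, 46)
obs 3: x=0 → posterior Inverse-Gamma(11/2, 48)
obs 4: x=3/2 → posterior Inverse-Gamma(6, 385/8)
obs 5: x=7 → posterior Inverse-Gamma(13/2, 485/8)
obs 6: x=2 → posterior Inverse-Gamma(7, 485/8)
obs 7: x=-1 → posterior Inverse-Gamma(15/2, 521/8)
obs 8: x=-2 → posterior Inverse-Gamma(8, 585/8)
obs 9: x=-7/4 → posterior Inverse-Gamma(17/2, 2565/32)
obs 10: x=-3/2 → posterior Inverse-Gamma(9, 2761/32)

alpha=9, beta=2761/32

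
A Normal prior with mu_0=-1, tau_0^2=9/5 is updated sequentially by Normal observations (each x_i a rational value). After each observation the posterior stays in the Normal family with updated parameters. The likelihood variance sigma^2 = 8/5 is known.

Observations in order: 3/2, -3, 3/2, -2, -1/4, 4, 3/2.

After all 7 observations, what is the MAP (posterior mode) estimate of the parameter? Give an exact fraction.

85/284

obs 1: x=3/2 → posterior Normal(11/34, 72/85)
obs 2: x=-3 → posterior Normal(-43/52, 36/65)
obs 3: x=3/2 → posterior Normal(-8/35, 72/175)
obs 4: x=-2 → posterior Normal(-13/22, 18/55)
obs 5: x=-1/4 → posterior Normal(-113/212, 72/265)
obs 6: x=4 → posterior Normal(1/8, 36/155)
obs 7: x=3/2 → posterior Normal(85/284, 72/355)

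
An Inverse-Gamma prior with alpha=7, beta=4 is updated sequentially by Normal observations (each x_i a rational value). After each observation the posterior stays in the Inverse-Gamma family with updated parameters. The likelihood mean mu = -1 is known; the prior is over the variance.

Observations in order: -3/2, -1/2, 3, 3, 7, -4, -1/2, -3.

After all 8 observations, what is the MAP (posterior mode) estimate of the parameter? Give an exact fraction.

obs 1: x=-3/2 → posterior Inverse-Gamma(15/2, 33/8)
obs 2: x=-1/2 → posterior Inverse-Gamma(8, 17/4)
obs 3: x=3 → posterior Inverse-Gamma(17/2, 49/4)
obs 4: x=3 → posterior Inverse-Gamma(9, 81/4)
obs 5: x=7 → posterior Inverse-Gamma(19/2, 209/4)
obs 6: x=-4 → posterior Inverse-Gamma(10, 227/4)
obs 7: x=-1/2 → posterior Inverse-Gamma(21/2, 455/8)
obs 8: x=-3 → posterior Inverse-Gamma(11, 471/8)

157/32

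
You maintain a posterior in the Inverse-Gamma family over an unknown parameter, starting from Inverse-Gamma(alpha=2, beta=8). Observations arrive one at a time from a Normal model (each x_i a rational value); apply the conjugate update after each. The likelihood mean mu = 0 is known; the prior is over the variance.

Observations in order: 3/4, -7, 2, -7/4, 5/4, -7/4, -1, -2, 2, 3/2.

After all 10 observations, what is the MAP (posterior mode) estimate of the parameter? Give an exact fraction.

177/32

obs 1: x=3/4 → posterior Inverse-Gamma(5/2, 265/32)
obs 2: x=-7 → posterior Inverse-Gamma(3, 1049/32)
obs 3: x=2 → posterior Inverse-Gamma(7/2, 1113/32)
obs 4: x=-7/4 → posterior Inverse-Gamma(4, 581/16)
obs 5: x=5/4 → posterior Inverse-Gamma(9/2, 1187/32)
obs 6: x=-7/4 → posterior Inverse-Gamma(5, 309/8)
obs 7: x=-1 → posterior Inverse-Gamma(11/2, 313/8)
obs 8: x=-2 → posterior Inverse-Gamma(6, 329/8)
obs 9: x=2 → posterior Inverse-Gamma(13/2, 345/8)
obs 10: x=3/2 → posterior Inverse-Gamma(7, 177/4)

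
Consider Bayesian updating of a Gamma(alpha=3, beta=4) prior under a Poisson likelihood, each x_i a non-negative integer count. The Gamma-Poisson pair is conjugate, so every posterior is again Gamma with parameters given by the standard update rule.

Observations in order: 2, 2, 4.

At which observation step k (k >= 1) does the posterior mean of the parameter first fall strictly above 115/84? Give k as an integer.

obs 1: x=2 → posterior Gamma(5, 5)
obs 2: x=2 → posterior Gamma(7, 6)
obs 3: x=4 → posterior Gamma(11, 7)

k = 3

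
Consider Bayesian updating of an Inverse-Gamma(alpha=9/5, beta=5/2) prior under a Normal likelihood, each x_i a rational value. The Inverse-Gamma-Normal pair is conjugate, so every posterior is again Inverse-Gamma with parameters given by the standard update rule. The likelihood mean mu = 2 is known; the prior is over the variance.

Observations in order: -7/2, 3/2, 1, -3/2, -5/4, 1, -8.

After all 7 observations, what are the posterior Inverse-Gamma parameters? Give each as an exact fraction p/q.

obs 1: x=-7/2 → posterior Inverse-Gamma(23/10, 141/8)
obs 2: x=3/2 → posterior Inverse-Gamma(14/5, 71/4)
obs 3: x=1 → posterior Inverse-Gamma(33/10, 73/4)
obs 4: x=-3/2 → posterior Inverse-Gamma(19/5, 195/8)
obs 5: x=-5/4 → posterior Inverse-Gamma(43/10, 949/32)
obs 6: x=1 → posterior Inverse-Gamma(24/5, 965/32)
obs 7: x=-8 → posterior Inverse-Gamma(53/10, 2565/32)

alpha=53/10, beta=2565/32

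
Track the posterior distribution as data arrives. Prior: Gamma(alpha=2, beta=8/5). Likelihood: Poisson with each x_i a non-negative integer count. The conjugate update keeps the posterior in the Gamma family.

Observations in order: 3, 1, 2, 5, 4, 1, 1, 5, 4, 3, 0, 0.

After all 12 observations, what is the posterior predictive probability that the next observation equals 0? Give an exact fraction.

642356752613467390008718064548396883945857956905517842432/5794402555565878769169367562830179558397878080184292822777

obs 1: x=3 → posterior Gamma(5, 13/5)
obs 2: x=1 → posterior Gamma(6, 18/5)
obs 3: x=2 → posterior Gamma(8, 23/5)
obs 4: x=5 → posterior Gamma(13, 28/5)
obs 5: x=4 → posterior Gamma(17, 33/5)
obs 6: x=1 → posterior Gamma(18, 38/5)
obs 7: x=1 → posterior Gamma(19, 43/5)
obs 8: x=5 → posterior Gamma(24, 48/5)
obs 9: x=4 → posterior Gamma(28, 53/5)
obs 10: x=3 → posterior Gamma(31, 58/5)
obs 11: x=0 → posterior Gamma(31, 63/5)
obs 12: x=0 → posterior Gamma(31, 68/5)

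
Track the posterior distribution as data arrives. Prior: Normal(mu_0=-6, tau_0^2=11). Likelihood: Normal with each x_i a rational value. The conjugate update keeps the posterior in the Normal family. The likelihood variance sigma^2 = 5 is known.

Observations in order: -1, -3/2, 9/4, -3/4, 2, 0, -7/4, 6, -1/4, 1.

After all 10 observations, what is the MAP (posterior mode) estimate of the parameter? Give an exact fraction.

obs 1: x=-1 → posterior Normal(-41/16, 55/16)
obs 2: x=-3/2 → posterior Normal(-115/54, 55/27)
obs 3: x=9/4 → posterior Normal(-131/152, 55/38)
obs 4: x=-3/4 → posterior Normal(-41/49, 55/49)
obs 5: x=2 → posterior Normal(-19/60, 11/12)
obs 6: x=0 → posterior Normal(-19/71, 55/71)
obs 7: x=-7/4 → posterior Normal(-153/328, 55/82)
obs 8: x=6 → posterior Normal(37/124, 55/93)
obs 9: x=-1/4 → posterior Normal(25/104, 55/104)
obs 10: x=1 → posterior Normal(36/115, 11/23)

36/115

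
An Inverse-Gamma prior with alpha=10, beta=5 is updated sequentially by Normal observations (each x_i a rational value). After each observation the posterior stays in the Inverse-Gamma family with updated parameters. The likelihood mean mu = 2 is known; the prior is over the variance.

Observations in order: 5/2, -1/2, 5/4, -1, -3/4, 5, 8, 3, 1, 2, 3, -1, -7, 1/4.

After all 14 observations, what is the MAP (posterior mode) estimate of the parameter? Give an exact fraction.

obs 1: x=5/2 → posterior Inverse-Gamma(21/2, 41/8)
obs 2: x=-1/2 → posterior Inverse-Gamma(11, 33/4)
obs 3: x=5/4 → posterior Inverse-Gamma(23/2, 273/32)
obs 4: x=-1 → posterior Inverse-Gamma(12, 417/32)
obs 5: x=-3/4 → posterior Inverse-Gamma(25/2, 269/16)
obs 6: x=5 → posterior Inverse-Gamma(13, 341/16)
obs 7: x=8 → posterior Inverse-Gamma(27/2, 629/16)
obs 8: x=3 → posterior Inverse-Gamma(14, 637/16)
obs 9: x=1 → posterior Inverse-Gamma(29/2, 645/16)
obs 10: x=2 → posterior Inverse-Gamma(15, 645/16)
obs 11: x=3 → posterior Inverse-Gamma(31/2, 653/16)
obs 12: x=-1 → posterior Inverse-Gamma(16, 725/16)
obs 13: x=-7 → posterior Inverse-Gamma(33/2, 1373/16)
obs 14: x=1/4 → posterior Inverse-Gamma(17, 2795/32)

2795/576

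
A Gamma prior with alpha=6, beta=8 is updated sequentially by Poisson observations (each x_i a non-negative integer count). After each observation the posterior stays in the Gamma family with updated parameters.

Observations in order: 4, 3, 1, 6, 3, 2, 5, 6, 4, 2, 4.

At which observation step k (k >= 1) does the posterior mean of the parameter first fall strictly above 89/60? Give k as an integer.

obs 1: x=4 → posterior Gamma(10, 9)
obs 2: x=3 → posterior Gamma(13, 10)
obs 3: x=1 → posterior Gamma(14, 11)
obs 4: x=6 → posterior Gamma(20, 12)
obs 5: x=3 → posterior Gamma(23, 13)
obs 6: x=2 → posterior Gamma(25, 14)
obs 7: x=5 → posterior Gamma(30, 15)
obs 8: x=6 → posterior Gamma(36, 16)
obs 9: x=4 → posterior Gamma(40, 17)
obs 10: x=2 → posterior Gamma(42, 18)
obs 11: x=4 → posterior Gamma(46, 19)

k = 4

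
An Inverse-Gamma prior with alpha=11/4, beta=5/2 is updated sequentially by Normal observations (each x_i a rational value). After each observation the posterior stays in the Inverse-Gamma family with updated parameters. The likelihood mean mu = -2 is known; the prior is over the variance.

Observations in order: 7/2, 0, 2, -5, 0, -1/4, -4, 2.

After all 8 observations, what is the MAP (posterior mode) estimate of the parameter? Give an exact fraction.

obs 1: x=7/2 → posterior Inverse-Gamma(13/4, 141/8)
obs 2: x=0 → posterior Inverse-Gamma(15/4, 157/8)
obs 3: x=2 → posterior Inverse-Gamma(17/4, 221/8)
obs 4: x=-5 → posterior Inverse-Gamma(19/4, 257/8)
obs 5: x=0 → posterior Inverse-Gamma(21/4, 273/8)
obs 6: x=-1/4 → posterior Inverse-Gamma(23/4, 1141/32)
obs 7: x=-4 → posterior Inverse-Gamma(25/4, 1205/32)
obs 8: x=2 → posterior Inverse-Gamma(27/4, 1461/32)

1461/248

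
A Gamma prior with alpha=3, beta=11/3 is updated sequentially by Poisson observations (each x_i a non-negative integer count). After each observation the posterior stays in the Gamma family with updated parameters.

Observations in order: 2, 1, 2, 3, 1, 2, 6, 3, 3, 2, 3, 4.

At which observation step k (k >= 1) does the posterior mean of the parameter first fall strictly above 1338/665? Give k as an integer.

obs 1: x=2 → posterior Gamma(5, 14/3)
obs 2: x=1 → posterior Gamma(6, 17/3)
obs 3: x=2 → posterior Gamma(8, 20/3)
obs 4: x=3 → posterior Gamma(11, 23/3)
obs 5: x=1 → posterior Gamma(12, 26/3)
obs 6: x=2 → posterior Gamma(14, 29/3)
obs 7: x=6 → posterior Gamma(20, 32/3)
obs 8: x=3 → posterior Gamma(23, 35/3)
obs 9: x=3 → posterior Gamma(26, 38/3)
obs 10: x=2 → posterior Gamma(28, 41/3)
obs 11: x=3 → posterior Gamma(31, 44/3)
obs 12: x=4 → posterior Gamma(35, 47/3)

k = 9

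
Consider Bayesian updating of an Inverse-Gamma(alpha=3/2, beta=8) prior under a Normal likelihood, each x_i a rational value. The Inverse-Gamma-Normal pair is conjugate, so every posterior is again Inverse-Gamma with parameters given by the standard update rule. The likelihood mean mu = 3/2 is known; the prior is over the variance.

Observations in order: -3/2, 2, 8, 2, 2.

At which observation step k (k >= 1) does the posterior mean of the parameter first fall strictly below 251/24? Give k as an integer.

k = 2

obs 1: x=-3/2 → posterior Inverse-Gamma(2, 25/2)
obs 2: x=2 → posterior Inverse-Gamma(5/2, 101/8)
obs 3: x=8 → posterior Inverse-Gamma(3, 135/4)
obs 4: x=2 → posterior Inverse-Gamma(7/2, 271/8)
obs 5: x=2 → posterior Inverse-Gamma(4, 34)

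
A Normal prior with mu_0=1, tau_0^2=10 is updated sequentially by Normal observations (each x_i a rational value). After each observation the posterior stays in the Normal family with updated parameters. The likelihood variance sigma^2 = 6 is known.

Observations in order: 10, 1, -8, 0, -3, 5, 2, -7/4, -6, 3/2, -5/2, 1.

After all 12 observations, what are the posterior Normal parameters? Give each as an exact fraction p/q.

mu_0=-1/84, tau_0^2=10/21

obs 1: x=10 → posterior Normal(53/8, 15/4)
obs 2: x=1 → posterior Normal(58/13, 30/13)
obs 3: x=-8 → posterior Normal(1, 5/3)
obs 4: x=0 → posterior Normal(18/23, 30/23)
obs 5: x=-3 → posterior Normal(3/28, 15/14)
obs 6: x=5 → posterior Normal(28/33, 10/11)
obs 7: x=2 → posterior Normal(1, 15/19)
obs 8: x=-7/4 → posterior Normal(117/172, 30/43)
obs 9: x=-6 → posterior Normal(-1/64, 5/8)
obs 10: x=3/2 → posterior Normal(27/212, 30/53)
obs 11: x=-5/2 → posterior Normal(-23/232, 15/29)
obs 12: x=1 → posterior Normal(-1/84, 10/21)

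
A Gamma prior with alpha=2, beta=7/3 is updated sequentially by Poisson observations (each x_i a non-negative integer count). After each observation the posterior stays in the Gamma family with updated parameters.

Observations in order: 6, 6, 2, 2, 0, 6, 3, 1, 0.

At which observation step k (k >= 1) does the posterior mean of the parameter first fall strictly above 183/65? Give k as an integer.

k = 2

obs 1: x=6 → posterior Gamma(8, 10/3)
obs 2: x=6 → posterior Gamma(14, 13/3)
obs 3: x=2 → posterior Gamma(16, 16/3)
obs 4: x=2 → posterior Gamma(18, 19/3)
obs 5: x=0 → posterior Gamma(18, 22/3)
obs 6: x=6 → posterior Gamma(24, 25/3)
obs 7: x=3 → posterior Gamma(27, 28/3)
obs 8: x=1 → posterior Gamma(28, 31/3)
obs 9: x=0 → posterior Gamma(28, 34/3)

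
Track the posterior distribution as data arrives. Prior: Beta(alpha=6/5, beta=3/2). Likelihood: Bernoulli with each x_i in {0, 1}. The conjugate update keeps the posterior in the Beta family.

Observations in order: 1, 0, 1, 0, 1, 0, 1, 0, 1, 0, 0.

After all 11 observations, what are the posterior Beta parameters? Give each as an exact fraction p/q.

alpha=31/5, beta=15/2

obs 1: x=1 → posterior Beta(11/5, 3/2)
obs 2: x=0 → posterior Beta(11/5, 5/2)
obs 3: x=1 → posterior Beta(16/5, 5/2)
obs 4: x=0 → posterior Beta(16/5, 7/2)
obs 5: x=1 → posterior Beta(21/5, 7/2)
obs 6: x=0 → posterior Beta(21/5, 9/2)
obs 7: x=1 → posterior Beta(26/5, 9/2)
obs 8: x=0 → posterior Beta(26/5, 11/2)
obs 9: x=1 → posterior Beta(31/5, 11/2)
obs 10: x=0 → posterior Beta(31/5, 13/2)
obs 11: x=0 → posterior Beta(31/5, 15/2)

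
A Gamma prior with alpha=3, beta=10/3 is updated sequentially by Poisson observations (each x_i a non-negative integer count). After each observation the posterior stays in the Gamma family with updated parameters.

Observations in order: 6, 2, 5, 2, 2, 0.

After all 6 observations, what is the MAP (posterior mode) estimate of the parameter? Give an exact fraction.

57/28

obs 1: x=6 → posterior Gamma(9, 13/3)
obs 2: x=2 → posterior Gamma(11, 16/3)
obs 3: x=5 → posterior Gamma(16, 19/3)
obs 4: x=2 → posterior Gamma(18, 22/3)
obs 5: x=2 → posterior Gamma(20, 25/3)
obs 6: x=0 → posterior Gamma(20, 28/3)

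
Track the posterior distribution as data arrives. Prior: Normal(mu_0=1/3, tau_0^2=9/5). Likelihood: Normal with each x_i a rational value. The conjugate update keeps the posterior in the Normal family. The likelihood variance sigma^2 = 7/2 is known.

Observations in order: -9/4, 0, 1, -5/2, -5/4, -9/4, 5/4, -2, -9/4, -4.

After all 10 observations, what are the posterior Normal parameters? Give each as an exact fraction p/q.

mu_0=-1469/1290, tau_0^2=63/215

obs 1: x=-9/4 → posterior Normal(-173/318, 63/53)
obs 2: x=0 → posterior Normal(-173/426, 63/71)
obs 3: x=1 → posterior Normal(-65/534, 63/89)
obs 4: x=-5/2 → posterior Normal(-335/642, 63/107)
obs 5: x=-5/4 → posterior Normal(-47/75, 63/125)
obs 6: x=-9/4 → posterior Normal(-713/858, 63/143)
obs 7: x=5/4 → posterior Normal(-289/483, 9/23)
obs 8: x=-2 → posterior Normal(-397/537, 63/179)
obs 9: x=-9/4 → posterior Normal(-1037/1182, 63/197)
obs 10: x=-4 → posterior Normal(-1469/1290, 63/215)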